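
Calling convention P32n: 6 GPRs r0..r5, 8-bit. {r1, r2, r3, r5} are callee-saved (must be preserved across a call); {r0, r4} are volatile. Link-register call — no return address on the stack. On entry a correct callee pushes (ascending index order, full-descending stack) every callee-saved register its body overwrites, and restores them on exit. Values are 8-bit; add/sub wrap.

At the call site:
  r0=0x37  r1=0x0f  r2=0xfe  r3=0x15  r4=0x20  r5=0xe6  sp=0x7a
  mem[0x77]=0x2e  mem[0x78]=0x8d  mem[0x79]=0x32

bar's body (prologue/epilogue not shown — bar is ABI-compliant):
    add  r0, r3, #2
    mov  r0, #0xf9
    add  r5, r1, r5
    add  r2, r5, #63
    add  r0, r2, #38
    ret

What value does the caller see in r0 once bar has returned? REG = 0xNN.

prologue: push r2 → mem[0x79]=0xfe, sp=0x79
prologue: push r5 → mem[0x78]=0xe6, sp=0x78
body[0] add  r0, r3, #2 → r0=0x17
body[1] mov  r0, #0xf9 → r0=0xf9
body[2] add  r5, r1, r5 → r5=0xf5
body[3] add  r2, r5, #63 → r2=0x34
body[4] add  r0, r2, #38 → r0=0x5a
epilogue: pop r5=0xe6, sp=0x79
epilogue: pop r2=0xfe, sp=0x7a
r0 is caller-saved → body value

REG = 0x5a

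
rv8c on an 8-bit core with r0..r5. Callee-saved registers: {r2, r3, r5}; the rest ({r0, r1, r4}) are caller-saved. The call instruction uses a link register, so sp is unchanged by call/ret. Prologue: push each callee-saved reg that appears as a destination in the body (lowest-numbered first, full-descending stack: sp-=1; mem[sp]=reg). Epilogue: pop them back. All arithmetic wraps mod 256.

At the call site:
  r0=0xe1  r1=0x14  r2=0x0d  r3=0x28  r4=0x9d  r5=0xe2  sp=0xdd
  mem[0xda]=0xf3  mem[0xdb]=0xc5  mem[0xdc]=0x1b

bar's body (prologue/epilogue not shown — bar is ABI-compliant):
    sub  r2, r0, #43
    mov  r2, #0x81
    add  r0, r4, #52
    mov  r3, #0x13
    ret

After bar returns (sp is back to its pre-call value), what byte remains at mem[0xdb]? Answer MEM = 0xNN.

prologue: push r2 -> mem[0xdc]=0x0d, sp=0xdc
prologue: push r3 -> mem[0xdb]=0x28, sp=0xdb
body[0] sub  r2, r0, #43 -> r2=0xb6
body[1] mov  r2, #0x81 -> r2=0x81
body[2] add  r0, r4, #52 -> r0=0xd1
body[3] mov  r3, #0x13 -> r3=0x13
epilogue: pop r3=0x28, sp=0xdc
epilogue: pop r2=0x0d, sp=0xdd
prologue pushed ['r2', 'r3'] at ['0xdc', '0xdb']

MEM = 0x28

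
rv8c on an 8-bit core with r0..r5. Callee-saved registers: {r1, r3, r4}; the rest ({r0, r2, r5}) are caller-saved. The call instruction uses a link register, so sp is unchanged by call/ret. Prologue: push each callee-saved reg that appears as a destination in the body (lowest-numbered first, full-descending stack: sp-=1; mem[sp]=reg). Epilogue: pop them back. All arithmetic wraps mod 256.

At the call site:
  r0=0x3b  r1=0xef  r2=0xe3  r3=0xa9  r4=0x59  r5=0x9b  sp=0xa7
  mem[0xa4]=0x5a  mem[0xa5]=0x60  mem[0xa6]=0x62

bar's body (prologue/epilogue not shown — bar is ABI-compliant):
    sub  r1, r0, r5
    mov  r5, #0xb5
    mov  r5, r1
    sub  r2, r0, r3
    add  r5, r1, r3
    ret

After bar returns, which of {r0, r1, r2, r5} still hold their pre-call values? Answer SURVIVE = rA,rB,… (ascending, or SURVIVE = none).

SURVIVE = r0,r1

prologue: push r1 → mem[0xa6]=0xef, sp=0xa6
body[0] sub  r1, r0, r5 → r1=0xa0
body[1] mov  r5, #0xb5 → r5=0xb5
body[2] mov  r5, r1 → r5=0xa0
body[3] sub  r2, r0, r3 → r2=0x92
body[4] add  r5, r1, r3 → r5=0x49
epilogue: pop r1=0xef, sp=0xa7
r0: caller-saved, written=False
r1: callee-saved, written=True
r2: caller-saved, written=True
r5: caller-saved, written=True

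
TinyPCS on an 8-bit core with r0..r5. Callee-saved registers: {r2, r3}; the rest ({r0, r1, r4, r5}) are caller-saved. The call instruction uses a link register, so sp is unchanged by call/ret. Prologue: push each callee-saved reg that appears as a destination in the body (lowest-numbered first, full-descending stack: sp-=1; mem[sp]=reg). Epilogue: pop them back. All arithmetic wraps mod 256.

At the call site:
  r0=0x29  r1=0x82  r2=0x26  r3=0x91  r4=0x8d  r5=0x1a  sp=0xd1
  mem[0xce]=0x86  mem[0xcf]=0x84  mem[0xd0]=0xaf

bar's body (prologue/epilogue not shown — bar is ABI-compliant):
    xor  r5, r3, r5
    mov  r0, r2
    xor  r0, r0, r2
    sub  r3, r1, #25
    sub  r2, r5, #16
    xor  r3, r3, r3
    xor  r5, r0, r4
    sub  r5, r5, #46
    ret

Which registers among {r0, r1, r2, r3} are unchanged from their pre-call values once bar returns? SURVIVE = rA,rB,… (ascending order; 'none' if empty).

prologue: push r2 -> mem[0xd0]=0x26, sp=0xd0
prologue: push r3 -> mem[0xcf]=0x91, sp=0xcf
body[0] xor  r5, r3, r5 -> r5=0x8b
body[1] mov  r0, r2 -> r0=0x26
body[2] xor  r0, r0, r2 -> r0=0x00
body[3] sub  r3, r1, #25 -> r3=0x69
body[4] sub  r2, r5, #16 -> r2=0x7b
body[5] xor  r3, r3, r3 -> r3=0x00
body[6] xor  r5, r0, r4 -> r5=0x8d
body[7] sub  r5, r5, #46 -> r5=0x5f
epilogue: pop r3=0x91, sp=0xd0
epilogue: pop r2=0x26, sp=0xd1
r0: caller-saved, written=True
r1: caller-saved, written=False
r2: callee-saved, written=True
r3: callee-saved, written=True

SURVIVE = r1,r2,r3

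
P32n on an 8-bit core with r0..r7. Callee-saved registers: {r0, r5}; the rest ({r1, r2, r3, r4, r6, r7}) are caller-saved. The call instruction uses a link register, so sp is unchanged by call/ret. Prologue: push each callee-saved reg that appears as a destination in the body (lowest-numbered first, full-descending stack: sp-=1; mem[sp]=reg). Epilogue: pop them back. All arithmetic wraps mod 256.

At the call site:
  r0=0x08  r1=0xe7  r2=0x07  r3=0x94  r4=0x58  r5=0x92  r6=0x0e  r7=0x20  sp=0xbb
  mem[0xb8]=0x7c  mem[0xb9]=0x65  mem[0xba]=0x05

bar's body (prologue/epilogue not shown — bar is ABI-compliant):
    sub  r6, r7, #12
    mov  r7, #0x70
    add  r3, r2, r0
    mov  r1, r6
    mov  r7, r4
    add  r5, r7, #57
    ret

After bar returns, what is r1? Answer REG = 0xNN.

prologue: push r5 -> mem[0xba]=0x92, sp=0xba
body[0] sub  r6, r7, #12 -> r6=0x14
body[1] mov  r7, #0x70 -> r7=0x70
body[2] add  r3, r2, r0 -> r3=0x0f
body[3] mov  r1, r6 -> r1=0x14
body[4] mov  r7, r4 -> r7=0x58
body[5] add  r5, r7, #57 -> r5=0x91
epilogue: pop r5=0x92, sp=0xbb
r1 is caller-saved -> body value

REG = 0x14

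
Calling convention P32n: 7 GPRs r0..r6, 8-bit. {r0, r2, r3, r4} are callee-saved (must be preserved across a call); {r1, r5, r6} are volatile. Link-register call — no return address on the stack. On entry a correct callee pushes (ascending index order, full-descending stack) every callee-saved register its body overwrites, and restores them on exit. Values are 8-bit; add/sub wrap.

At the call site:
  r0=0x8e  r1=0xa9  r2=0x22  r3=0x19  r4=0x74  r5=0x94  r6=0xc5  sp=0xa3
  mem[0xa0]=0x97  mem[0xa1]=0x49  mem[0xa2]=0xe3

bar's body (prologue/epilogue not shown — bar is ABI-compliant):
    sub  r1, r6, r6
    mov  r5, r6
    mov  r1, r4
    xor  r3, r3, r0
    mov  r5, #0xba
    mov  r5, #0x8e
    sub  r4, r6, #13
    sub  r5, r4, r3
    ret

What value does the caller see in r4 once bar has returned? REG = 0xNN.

prologue: push r3 → mem[0xa2]=0x19, sp=0xa2
prologue: push r4 → mem[0xa1]=0x74, sp=0xa1
body[0] sub  r1, r6, r6 → r1=0x00
body[1] mov  r5, r6 → r5=0xc5
body[2] mov  r1, r4 → r1=0x74
body[3] xor  r3, r3, r0 → r3=0x97
body[4] mov  r5, #0xba → r5=0xba
body[5] mov  r5, #0x8e → r5=0x8e
body[6] sub  r4, r6, #13 → r4=0xb8
body[7] sub  r5, r4, r3 → r5=0x21
epilogue: pop r4=0x74, sp=0xa2
epilogue: pop r3=0x19, sp=0xa3
r4 is callee-saved → restored

REG = 0x74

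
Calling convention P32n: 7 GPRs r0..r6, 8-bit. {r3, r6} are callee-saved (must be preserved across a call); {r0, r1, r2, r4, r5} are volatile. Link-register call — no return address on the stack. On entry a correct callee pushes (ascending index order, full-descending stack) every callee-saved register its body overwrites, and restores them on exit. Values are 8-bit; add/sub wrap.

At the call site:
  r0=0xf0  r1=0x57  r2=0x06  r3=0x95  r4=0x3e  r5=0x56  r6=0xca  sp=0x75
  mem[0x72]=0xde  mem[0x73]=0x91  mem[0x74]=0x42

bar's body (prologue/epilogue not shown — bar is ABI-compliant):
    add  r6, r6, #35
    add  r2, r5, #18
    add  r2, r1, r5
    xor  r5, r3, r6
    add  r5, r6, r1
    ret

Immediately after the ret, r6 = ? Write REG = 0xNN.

prologue: push r6 -> mem[0x74]=0xca, sp=0x74
body[0] add  r6, r6, #35 -> r6=0xed
body[1] add  r2, r5, #18 -> r2=0x68
body[2] add  r2, r1, r5 -> r2=0xad
body[3] xor  r5, r3, r6 -> r5=0x78
body[4] add  r5, r6, r1 -> r5=0x44
epilogue: pop r6=0xca, sp=0x75
r6 is callee-saved -> restored

REG = 0xca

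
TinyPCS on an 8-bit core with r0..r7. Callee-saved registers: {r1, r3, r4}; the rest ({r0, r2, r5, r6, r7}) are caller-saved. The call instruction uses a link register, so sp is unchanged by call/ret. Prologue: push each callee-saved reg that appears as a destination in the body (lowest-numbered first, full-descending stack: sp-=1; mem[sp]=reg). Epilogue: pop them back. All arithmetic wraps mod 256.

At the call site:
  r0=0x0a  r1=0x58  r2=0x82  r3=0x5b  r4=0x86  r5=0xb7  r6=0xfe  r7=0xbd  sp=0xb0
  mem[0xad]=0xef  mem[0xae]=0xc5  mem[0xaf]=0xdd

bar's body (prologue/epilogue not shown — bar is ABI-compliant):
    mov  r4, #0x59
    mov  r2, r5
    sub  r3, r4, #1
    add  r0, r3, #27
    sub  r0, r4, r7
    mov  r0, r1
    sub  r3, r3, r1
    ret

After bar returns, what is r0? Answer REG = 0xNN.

REG = 0x58

prologue: push r3 → mem[0xaf]=0x5b, sp=0xaf
prologue: push r4 → mem[0xae]=0x86, sp=0xae
body[0] mov  r4, #0x59 → r4=0x59
body[1] mov  r2, r5 → r2=0xb7
body[2] sub  r3, r4, #1 → r3=0x58
body[3] add  r0, r3, #27 → r0=0x73
body[4] sub  r0, r4, r7 → r0=0x9c
body[5] mov  r0, r1 → r0=0x58
body[6] sub  r3, r3, r1 → r3=0x00
epilogue: pop r4=0x86, sp=0xaf
epilogue: pop r3=0x5b, sp=0xb0
r0 is caller-saved → body value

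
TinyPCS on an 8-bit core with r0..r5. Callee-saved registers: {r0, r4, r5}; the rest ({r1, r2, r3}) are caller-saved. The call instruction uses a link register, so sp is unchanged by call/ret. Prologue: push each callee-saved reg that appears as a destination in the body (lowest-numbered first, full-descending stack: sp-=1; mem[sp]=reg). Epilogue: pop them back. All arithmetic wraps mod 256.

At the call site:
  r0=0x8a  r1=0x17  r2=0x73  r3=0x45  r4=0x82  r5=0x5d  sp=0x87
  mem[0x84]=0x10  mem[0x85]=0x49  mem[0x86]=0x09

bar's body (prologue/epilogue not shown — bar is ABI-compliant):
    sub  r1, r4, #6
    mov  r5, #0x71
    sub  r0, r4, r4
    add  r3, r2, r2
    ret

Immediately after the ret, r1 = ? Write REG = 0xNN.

prologue: push r0 -> mem[0x86]=0x8a, sp=0x86
prologue: push r5 -> mem[0x85]=0x5d, sp=0x85
body[0] sub  r1, r4, #6 -> r1=0x7c
body[1] mov  r5, #0x71 -> r5=0x71
body[2] sub  r0, r4, r4 -> r0=0x00
body[3] add  r3, r2, r2 -> r3=0xe6
epilogue: pop r5=0x5d, sp=0x86
epilogue: pop r0=0x8a, sp=0x87
r1 is caller-saved -> body value

REG = 0x7c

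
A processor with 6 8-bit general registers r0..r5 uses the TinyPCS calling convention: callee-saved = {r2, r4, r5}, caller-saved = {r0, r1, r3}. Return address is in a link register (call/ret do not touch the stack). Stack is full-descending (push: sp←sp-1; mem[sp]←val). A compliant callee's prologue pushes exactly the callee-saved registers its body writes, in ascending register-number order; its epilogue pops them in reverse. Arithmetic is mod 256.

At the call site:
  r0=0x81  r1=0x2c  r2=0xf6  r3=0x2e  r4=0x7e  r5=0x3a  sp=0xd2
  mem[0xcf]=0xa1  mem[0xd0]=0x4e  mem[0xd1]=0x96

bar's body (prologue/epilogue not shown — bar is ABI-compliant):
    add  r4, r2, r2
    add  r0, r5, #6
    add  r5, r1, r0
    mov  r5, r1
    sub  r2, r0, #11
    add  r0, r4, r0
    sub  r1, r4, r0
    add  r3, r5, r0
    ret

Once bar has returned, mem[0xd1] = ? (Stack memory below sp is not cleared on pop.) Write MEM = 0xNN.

MEM = 0xf6

prologue: push r2 → mem[0xd1]=0xf6, sp=0xd1
prologue: push r4 → mem[0xd0]=0x7e, sp=0xd0
prologue: push r5 → mem[0xcf]=0x3a, sp=0xcf
body[0] add  r4, r2, r2 → r4=0xec
body[1] add  r0, r5, #6 → r0=0x40
body[2] add  r5, r1, r0 → r5=0x6c
body[3] mov  r5, r1 → r5=0x2c
body[4] sub  r2, r0, #11 → r2=0x35
body[5] add  r0, r4, r0 → r0=0x2c
body[6] sub  r1, r4, r0 → r1=0xc0
body[7] add  r3, r5, r0 → r3=0x58
epilogue: pop r5=0x3a, sp=0xd0
epilogue: pop r4=0x7e, sp=0xd1
epilogue: pop r2=0xf6, sp=0xd2
prologue pushed ['r2', 'r4', 'r5'] at ['0xd1', '0xd0', '0xcf']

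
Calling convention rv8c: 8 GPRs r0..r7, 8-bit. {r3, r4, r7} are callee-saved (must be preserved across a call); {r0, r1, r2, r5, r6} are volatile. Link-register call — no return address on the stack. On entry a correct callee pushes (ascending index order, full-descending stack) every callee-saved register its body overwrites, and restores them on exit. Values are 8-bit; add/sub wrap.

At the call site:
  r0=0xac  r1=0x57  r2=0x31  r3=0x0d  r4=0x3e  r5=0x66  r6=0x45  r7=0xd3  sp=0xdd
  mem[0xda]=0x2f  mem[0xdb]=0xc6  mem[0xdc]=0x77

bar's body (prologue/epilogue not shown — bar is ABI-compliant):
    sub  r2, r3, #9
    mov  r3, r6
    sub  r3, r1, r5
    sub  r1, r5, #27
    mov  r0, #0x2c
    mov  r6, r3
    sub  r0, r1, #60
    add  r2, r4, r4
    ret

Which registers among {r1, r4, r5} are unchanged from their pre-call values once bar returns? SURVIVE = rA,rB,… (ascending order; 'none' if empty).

SURVIVE = r4,r5

prologue: push r3 → mem[0xdc]=0x0d, sp=0xdc
body[0] sub  r2, r3, #9 → r2=0x04
body[1] mov  r3, r6 → r3=0x45
body[2] sub  r3, r1, r5 → r3=0xf1
body[3] sub  r1, r5, #27 → r1=0x4b
body[4] mov  r0, #0x2c → r0=0x2c
body[5] mov  r6, r3 → r6=0xf1
body[6] sub  r0, r1, #60 → r0=0x0f
body[7] add  r2, r4, r4 → r2=0x7c
epilogue: pop r3=0x0d, sp=0xdd
r1: caller-saved, written=True
r4: callee-saved, written=False
r5: caller-saved, written=False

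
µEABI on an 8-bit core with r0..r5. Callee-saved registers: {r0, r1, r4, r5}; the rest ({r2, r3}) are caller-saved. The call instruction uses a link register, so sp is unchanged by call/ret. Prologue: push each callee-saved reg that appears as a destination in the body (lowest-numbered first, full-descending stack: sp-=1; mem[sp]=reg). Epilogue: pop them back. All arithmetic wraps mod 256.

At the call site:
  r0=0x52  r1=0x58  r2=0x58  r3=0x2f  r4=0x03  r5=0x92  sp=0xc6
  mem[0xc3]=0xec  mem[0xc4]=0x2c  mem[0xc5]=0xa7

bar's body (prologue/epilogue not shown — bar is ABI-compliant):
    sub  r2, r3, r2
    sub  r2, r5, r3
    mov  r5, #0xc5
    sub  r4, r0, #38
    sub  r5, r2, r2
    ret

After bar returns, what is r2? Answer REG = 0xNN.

prologue: push r4 → mem[0xc5]=0x03, sp=0xc5
prologue: push r5 → mem[0xc4]=0x92, sp=0xc4
body[0] sub  r2, r3, r2 → r2=0xd7
body[1] sub  r2, r5, r3 → r2=0x63
body[2] mov  r5, #0xc5 → r5=0xc5
body[3] sub  r4, r0, #38 → r4=0x2c
body[4] sub  r5, r2, r2 → r5=0x00
epilogue: pop r5=0x92, sp=0xc5
epilogue: pop r4=0x03, sp=0xc6
r2 is caller-saved → body value

REG = 0x63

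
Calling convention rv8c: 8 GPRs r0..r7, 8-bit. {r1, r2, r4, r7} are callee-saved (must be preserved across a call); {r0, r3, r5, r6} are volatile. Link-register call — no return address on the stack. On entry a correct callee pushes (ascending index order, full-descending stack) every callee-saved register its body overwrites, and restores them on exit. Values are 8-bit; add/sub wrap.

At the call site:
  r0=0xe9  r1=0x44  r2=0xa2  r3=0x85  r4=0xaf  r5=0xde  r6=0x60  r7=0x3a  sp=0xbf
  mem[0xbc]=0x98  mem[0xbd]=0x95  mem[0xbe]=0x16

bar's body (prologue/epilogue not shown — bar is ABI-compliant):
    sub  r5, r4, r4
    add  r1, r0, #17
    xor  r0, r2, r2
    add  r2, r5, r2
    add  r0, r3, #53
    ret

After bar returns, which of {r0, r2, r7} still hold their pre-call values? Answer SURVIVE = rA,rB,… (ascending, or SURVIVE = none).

SURVIVE = r2,r7

prologue: push r1 -> mem[0xbe]=0x44, sp=0xbe
prologue: push r2 -> mem[0xbd]=0xa2, sp=0xbd
body[0] sub  r5, r4, r4 -> r5=0x00
body[1] add  r1, r0, #17 -> r1=0xfa
body[2] xor  r0, r2, r2 -> r0=0x00
body[3] add  r2, r5, r2 -> r2=0xa2
body[4] add  r0, r3, #53 -> r0=0xba
epilogue: pop r2=0xa2, sp=0xbe
epilogue: pop r1=0x44, sp=0xbf
r0: caller-saved, written=True
r2: callee-saved, written=True
r7: callee-saved, written=False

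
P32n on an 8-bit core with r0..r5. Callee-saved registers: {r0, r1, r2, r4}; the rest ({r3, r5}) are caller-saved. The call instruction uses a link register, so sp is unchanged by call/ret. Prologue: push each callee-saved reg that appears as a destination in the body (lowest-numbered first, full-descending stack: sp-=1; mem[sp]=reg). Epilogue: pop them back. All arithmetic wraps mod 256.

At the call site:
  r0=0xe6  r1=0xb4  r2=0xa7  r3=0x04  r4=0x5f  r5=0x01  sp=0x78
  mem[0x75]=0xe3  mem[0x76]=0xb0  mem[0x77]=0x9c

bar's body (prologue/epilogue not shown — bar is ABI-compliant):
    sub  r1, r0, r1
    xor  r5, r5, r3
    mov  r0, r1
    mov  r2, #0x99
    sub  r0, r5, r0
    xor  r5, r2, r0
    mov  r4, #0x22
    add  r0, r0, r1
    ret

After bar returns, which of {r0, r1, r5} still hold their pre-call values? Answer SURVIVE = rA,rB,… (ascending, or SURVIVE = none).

prologue: push r0 -> mem[0x77]=0xe6, sp=0x77
prologue: push r1 -> mem[0x76]=0xb4, sp=0x76
prologue: push r2 -> mem[0x75]=0xa7, sp=0x75
prologue: push r4 -> mem[0x74]=0x5f, sp=0x74
body[0] sub  r1, r0, r1 -> r1=0x32
body[1] xor  r5, r5, r3 -> r5=0x05
body[2] mov  r0, r1 -> r0=0x32
body[3] mov  r2, #0x99 -> r2=0x99
body[4] sub  r0, r5, r0 -> r0=0xd3
body[5] xor  r5, r2, r0 -> r5=0x4a
body[6] mov  r4, #0x22 -> r4=0x22
body[7] add  r0, r0, r1 -> r0=0x05
epilogue: pop r4=0x5f, sp=0x75
epilogue: pop r2=0xa7, sp=0x76
epilogue: pop r1=0xb4, sp=0x77
epilogue: pop r0=0xe6, sp=0x78
r0: callee-saved, written=True
r1: callee-saved, written=True
r5: caller-saved, written=True

SURVIVE = r0,r1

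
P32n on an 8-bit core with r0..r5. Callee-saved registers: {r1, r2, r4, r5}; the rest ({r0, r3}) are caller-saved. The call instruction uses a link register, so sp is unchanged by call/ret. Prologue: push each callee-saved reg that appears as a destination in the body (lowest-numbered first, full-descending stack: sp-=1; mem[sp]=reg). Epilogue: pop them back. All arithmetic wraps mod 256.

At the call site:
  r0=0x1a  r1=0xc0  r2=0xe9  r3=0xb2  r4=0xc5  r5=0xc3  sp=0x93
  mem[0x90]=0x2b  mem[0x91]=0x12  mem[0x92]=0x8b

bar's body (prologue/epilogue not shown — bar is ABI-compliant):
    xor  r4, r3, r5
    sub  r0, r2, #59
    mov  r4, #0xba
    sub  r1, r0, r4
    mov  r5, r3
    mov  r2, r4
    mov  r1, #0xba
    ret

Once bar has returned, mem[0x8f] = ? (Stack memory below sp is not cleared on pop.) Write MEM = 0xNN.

prologue: push r1 -> mem[0x92]=0xc0, sp=0x92
prologue: push r2 -> mem[0x91]=0xe9, sp=0x91
prologue: push r4 -> mem[0x90]=0xc5, sp=0x90
prologue: push r5 -> mem[0x8f]=0xc3, sp=0x8f
body[0] xor  r4, r3, r5 -> r4=0x71
body[1] sub  r0, r2, #59 -> r0=0xae
body[2] mov  r4, #0xba -> r4=0xba
body[3] sub  r1, r0, r4 -> r1=0xf4
body[4] mov  r5, r3 -> r5=0xb2
body[5] mov  r2, r4 -> r2=0xba
body[6] mov  r1, #0xba -> r1=0xba
epilogue: pop r5=0xc3, sp=0x90
epilogue: pop r4=0xc5, sp=0x91
epilogue: pop r2=0xe9, sp=0x92
epilogue: pop r1=0xc0, sp=0x93
prologue pushed ['r1', 'r2', 'r4', 'r5'] at ['0x92', '0x91', '0x90', '0x8f']

MEM = 0xc3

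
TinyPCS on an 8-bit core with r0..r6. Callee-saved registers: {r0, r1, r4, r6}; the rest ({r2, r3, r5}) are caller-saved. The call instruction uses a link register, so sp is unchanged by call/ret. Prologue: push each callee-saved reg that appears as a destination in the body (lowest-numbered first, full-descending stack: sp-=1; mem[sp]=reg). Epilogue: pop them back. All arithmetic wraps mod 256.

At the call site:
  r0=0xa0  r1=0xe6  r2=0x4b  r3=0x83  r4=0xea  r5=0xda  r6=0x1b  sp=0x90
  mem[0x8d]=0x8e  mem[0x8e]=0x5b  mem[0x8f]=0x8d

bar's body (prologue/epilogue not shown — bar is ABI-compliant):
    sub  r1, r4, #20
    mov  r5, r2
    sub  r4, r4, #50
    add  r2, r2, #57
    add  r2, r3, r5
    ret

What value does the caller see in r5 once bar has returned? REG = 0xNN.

REG = 0x4b

prologue: push r1 → mem[0x8f]=0xe6, sp=0x8f
prologue: push r4 → mem[0x8e]=0xea, sp=0x8e
body[0] sub  r1, r4, #20 → r1=0xd6
body[1] mov  r5, r2 → r5=0x4b
body[2] sub  r4, r4, #50 → r4=0xb8
body[3] add  r2, r2, #57 → r2=0x84
body[4] add  r2, r3, r5 → r2=0xce
epilogue: pop r4=0xea, sp=0x8f
epilogue: pop r1=0xe6, sp=0x90
r5 is caller-saved → body value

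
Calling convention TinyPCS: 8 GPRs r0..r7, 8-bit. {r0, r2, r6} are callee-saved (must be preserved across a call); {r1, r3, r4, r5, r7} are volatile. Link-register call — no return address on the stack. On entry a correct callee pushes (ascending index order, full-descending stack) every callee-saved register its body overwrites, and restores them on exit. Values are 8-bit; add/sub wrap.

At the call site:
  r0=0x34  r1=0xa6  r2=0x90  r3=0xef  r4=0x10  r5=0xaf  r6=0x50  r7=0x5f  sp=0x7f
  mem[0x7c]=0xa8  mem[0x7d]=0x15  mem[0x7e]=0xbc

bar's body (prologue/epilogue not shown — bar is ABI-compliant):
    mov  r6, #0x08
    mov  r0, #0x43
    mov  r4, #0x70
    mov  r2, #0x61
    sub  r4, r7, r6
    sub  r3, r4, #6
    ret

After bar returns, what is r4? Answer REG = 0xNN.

prologue: push r0 -> mem[0x7e]=0x34, sp=0x7e
prologue: push r2 -> mem[0x7d]=0x90, sp=0x7d
prologue: push r6 -> mem[0x7c]=0x50, sp=0x7c
body[0] mov  r6, #0x08 -> r6=0x08
body[1] mov  r0, #0x43 -> r0=0x43
body[2] mov  r4, #0x70 -> r4=0x70
body[3] mov  r2, #0x61 -> r2=0x61
body[4] sub  r4, r7, r6 -> r4=0x57
body[5] sub  r3, r4, #6 -> r3=0x51
epilogue: pop r6=0x50, sp=0x7d
epilogue: pop r2=0x90, sp=0x7e
epilogue: pop r0=0x34, sp=0x7f
r4 is caller-saved -> body value

REG = 0x57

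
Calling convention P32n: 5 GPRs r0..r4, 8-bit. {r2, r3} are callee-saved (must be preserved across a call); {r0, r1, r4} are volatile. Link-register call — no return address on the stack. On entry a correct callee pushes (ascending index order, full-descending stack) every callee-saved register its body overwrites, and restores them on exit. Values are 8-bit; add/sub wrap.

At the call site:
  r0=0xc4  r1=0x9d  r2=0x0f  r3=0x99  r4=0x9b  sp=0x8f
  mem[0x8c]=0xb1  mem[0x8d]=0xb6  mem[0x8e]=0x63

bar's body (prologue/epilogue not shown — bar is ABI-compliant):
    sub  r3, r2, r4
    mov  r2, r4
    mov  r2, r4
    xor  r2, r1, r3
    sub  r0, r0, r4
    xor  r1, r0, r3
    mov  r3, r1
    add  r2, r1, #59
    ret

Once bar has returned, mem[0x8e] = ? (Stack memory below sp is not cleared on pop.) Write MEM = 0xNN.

prologue: push r2 → mem[0x8e]=0x0f, sp=0x8e
prologue: push r3 → mem[0x8d]=0x99, sp=0x8d
body[0] sub  r3, r2, r4 → r3=0x74
body[1] mov  r2, r4 → r2=0x9b
body[2] mov  r2, r4 → r2=0x9b
body[3] xor  r2, r1, r3 → r2=0xe9
body[4] sub  r0, r0, r4 → r0=0x29
body[5] xor  r1, r0, r3 → r1=0x5d
body[6] mov  r3, r1 → r3=0x5d
body[7] add  r2, r1, #59 → r2=0x98
epilogue: pop r3=0x99, sp=0x8e
epilogue: pop r2=0x0f, sp=0x8f
prologue pushed ['r2', 'r3'] at ['0x8e', '0x8d']

MEM = 0x0f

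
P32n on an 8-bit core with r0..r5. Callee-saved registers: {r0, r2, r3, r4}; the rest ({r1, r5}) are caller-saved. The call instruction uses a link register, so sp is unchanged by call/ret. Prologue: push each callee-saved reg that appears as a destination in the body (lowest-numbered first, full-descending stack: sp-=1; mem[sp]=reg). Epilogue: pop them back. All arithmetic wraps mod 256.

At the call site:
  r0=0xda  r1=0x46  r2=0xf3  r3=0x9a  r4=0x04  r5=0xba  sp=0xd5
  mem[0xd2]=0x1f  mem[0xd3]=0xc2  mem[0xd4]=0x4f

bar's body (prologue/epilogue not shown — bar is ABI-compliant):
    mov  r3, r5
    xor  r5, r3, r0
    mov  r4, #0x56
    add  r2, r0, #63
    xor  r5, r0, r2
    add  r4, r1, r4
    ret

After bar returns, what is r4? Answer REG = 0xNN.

REG = 0x04

prologue: push r2 → mem[0xd4]=0xf3, sp=0xd4
prologue: push r3 → mem[0xd3]=0x9a, sp=0xd3
prologue: push r4 → mem[0xd2]=0x04, sp=0xd2
body[0] mov  r3, r5 → r3=0xba
body[1] xor  r5, r3, r0 → r5=0x60
body[2] mov  r4, #0x56 → r4=0x56
body[3] add  r2, r0, #63 → r2=0x19
body[4] xor  r5, r0, r2 → r5=0xc3
body[5] add  r4, r1, r4 → r4=0x9c
epilogue: pop r4=0x04, sp=0xd3
epilogue: pop r3=0x9a, sp=0xd4
epilogue: pop r2=0xf3, sp=0xd5
r4 is callee-saved → restored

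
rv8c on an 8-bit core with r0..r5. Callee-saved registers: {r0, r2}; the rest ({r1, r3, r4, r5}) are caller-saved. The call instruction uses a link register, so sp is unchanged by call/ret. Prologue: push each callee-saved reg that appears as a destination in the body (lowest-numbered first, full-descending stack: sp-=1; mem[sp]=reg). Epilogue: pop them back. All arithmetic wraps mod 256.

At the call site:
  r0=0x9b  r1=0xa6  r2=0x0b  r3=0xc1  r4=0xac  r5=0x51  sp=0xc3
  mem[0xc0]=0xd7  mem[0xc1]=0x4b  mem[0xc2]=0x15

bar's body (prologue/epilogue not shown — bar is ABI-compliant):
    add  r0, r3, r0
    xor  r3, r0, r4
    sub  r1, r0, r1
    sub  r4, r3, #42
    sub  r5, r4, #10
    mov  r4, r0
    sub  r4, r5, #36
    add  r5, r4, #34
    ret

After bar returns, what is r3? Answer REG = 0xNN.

prologue: push r0 → mem[0xc2]=0x9b, sp=0xc2
body[0] add  r0, r3, r0 → r0=0x5c
body[1] xor  r3, r0, r4 → r3=0xf0
body[2] sub  r1, r0, r1 → r1=0xb6
body[3] sub  r4, r3, #42 → r4=0xc6
body[4] sub  r5, r4, #10 → r5=0xbc
body[5] mov  r4, r0 → r4=0x5c
body[6] sub  r4, r5, #36 → r4=0x98
body[7] add  r5, r4, #34 → r5=0xba
epilogue: pop r0=0x9b, sp=0xc3
r3 is caller-saved → body value

REG = 0xf0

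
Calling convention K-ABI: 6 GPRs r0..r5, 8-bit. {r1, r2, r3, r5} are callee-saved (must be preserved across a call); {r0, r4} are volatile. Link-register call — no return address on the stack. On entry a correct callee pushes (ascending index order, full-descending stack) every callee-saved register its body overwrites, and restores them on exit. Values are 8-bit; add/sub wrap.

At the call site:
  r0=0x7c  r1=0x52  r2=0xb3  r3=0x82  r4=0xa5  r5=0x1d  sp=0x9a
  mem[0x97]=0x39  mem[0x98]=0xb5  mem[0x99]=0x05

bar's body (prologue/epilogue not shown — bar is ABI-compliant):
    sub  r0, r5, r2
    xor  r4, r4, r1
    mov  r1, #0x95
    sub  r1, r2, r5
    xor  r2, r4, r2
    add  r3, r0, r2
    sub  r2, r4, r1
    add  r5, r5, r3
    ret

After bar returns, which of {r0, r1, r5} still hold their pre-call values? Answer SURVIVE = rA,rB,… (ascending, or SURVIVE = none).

SURVIVE = r1,r5

prologue: push r1 -> mem[0x99]=0x52, sp=0x99
prologue: push r2 -> mem[0x98]=0xb3, sp=0x98
prologue: push r3 -> mem[0x97]=0x82, sp=0x97
prologue: push r5 -> mem[0x96]=0x1d, sp=0x96
body[0] sub  r0, r5, r2 -> r0=0x6a
body[1] xor  r4, r4, r1 -> r4=0xf7
body[2] mov  r1, #0x95 -> r1=0x95
body[3] sub  r1, r2, r5 -> r1=0x96
body[4] xor  r2, r4, r2 -> r2=0x44
body[5] add  r3, r0, r2 -> r3=0xae
body[6] sub  r2, r4, r1 -> r2=0x61
body[7] add  r5, r5, r3 -> r5=0xcb
epilogue: pop r5=0x1d, sp=0x97
epilogue: pop r3=0x82, sp=0x98
epilogue: pop r2=0xb3, sp=0x99
epilogue: pop r1=0x52, sp=0x9a
r0: caller-saved, written=True
r1: callee-saved, written=True
r5: callee-saved, written=True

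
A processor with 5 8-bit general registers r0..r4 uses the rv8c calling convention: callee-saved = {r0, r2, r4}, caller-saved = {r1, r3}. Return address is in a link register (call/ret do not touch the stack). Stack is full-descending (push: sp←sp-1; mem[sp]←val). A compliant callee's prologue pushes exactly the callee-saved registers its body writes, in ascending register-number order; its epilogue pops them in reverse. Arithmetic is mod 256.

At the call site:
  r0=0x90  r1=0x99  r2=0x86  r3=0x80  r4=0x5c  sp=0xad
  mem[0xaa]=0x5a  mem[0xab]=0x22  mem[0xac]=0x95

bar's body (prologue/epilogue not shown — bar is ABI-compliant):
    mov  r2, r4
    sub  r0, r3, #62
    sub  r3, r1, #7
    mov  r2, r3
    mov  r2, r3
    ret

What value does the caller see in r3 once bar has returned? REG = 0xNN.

REG = 0x92

prologue: push r0 -> mem[0xac]=0x90, sp=0xac
prologue: push r2 -> mem[0xab]=0x86, sp=0xab
body[0] mov  r2, r4 -> r2=0x5c
body[1] sub  r0, r3, #62 -> r0=0x42
body[2] sub  r3, r1, #7 -> r3=0x92
body[3] mov  r2, r3 -> r2=0x92
body[4] mov  r2, r3 -> r2=0x92
epilogue: pop r2=0x86, sp=0xac
epilogue: pop r0=0x90, sp=0xad
r3 is caller-saved -> body value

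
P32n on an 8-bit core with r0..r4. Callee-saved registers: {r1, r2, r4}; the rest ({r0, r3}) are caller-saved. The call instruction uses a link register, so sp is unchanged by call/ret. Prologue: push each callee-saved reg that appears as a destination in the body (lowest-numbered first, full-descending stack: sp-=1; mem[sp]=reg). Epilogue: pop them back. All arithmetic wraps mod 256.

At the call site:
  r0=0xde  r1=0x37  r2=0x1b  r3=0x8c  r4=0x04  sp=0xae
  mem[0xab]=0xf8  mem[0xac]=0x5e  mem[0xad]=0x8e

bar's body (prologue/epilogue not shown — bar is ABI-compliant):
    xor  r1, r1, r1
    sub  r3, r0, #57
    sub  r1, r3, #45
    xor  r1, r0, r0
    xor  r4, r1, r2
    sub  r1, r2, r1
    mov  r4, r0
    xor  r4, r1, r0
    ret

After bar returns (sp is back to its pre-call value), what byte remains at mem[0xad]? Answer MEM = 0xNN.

MEM = 0x37

prologue: push r1 -> mem[0xad]=0x37, sp=0xad
prologue: push r4 -> mem[0xac]=0x04, sp=0xac
body[0] xor  r1, r1, r1 -> r1=0x00
body[1] sub  r3, r0, #57 -> r3=0xa5
body[2] sub  r1, r3, #45 -> r1=0x78
body[3] xor  r1, r0, r0 -> r1=0x00
body[4] xor  r4, r1, r2 -> r4=0x1b
body[5] sub  r1, r2, r1 -> r1=0x1b
body[6] mov  r4, r0 -> r4=0xde
body[7] xor  r4, r1, r0 -> r4=0xc5
epilogue: pop r4=0x04, sp=0xad
epilogue: pop r1=0x37, sp=0xae
prologue pushed ['r1', 'r4'] at ['0xad', '0xac']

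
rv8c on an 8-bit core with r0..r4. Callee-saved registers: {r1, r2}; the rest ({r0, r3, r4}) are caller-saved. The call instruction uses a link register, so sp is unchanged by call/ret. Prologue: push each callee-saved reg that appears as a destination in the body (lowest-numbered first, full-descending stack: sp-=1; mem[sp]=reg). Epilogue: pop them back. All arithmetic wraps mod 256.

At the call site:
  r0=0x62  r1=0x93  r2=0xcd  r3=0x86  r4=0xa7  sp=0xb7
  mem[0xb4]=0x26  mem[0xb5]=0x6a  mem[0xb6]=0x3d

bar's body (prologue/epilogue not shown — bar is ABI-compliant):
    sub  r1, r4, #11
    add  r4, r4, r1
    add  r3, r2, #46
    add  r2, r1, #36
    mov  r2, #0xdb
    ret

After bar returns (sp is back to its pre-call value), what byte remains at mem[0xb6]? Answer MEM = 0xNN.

prologue: push r1 -> mem[0xb6]=0x93, sp=0xb6
prologue: push r2 -> mem[0xb5]=0xcd, sp=0xb5
body[0] sub  r1, r4, #11 -> r1=0x9c
body[1] add  r4, r4, r1 -> r4=0x43
body[2] add  r3, r2, #46 -> r3=0xfb
body[3] add  r2, r1, #36 -> r2=0xc0
body[4] mov  r2, #0xdb -> r2=0xdb
epilogue: pop r2=0xcd, sp=0xb6
epilogue: pop r1=0x93, sp=0xb7
prologue pushed ['r1', 'r2'] at ['0xb6', '0xb5']

MEM = 0x93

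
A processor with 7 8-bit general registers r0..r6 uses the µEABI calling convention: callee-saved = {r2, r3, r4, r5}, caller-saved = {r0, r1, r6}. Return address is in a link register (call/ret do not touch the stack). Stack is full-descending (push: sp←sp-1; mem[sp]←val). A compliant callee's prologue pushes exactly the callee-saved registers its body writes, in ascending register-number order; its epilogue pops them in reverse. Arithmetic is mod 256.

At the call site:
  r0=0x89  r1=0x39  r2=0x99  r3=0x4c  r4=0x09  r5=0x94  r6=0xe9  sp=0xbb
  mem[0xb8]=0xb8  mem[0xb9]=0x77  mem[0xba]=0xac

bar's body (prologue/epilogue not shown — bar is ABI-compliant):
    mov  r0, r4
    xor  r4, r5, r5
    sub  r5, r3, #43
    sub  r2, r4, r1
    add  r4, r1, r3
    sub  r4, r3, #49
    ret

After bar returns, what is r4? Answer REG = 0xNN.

prologue: push r2 → mem[0xba]=0x99, sp=0xba
prologue: push r4 → mem[0xb9]=0x09, sp=0xb9
prologue: push r5 → mem[0xb8]=0x94, sp=0xb8
body[0] mov  r0, r4 → r0=0x09
body[1] xor  r4, r5, r5 → r4=0x00
body[2] sub  r5, r3, #43 → r5=0x21
body[3] sub  r2, r4, r1 → r2=0xc7
body[4] add  r4, r1, r3 → r4=0x85
body[5] sub  r4, r3, #49 → r4=0x1b
epilogue: pop r5=0x94, sp=0xb9
epilogue: pop r4=0x09, sp=0xba
epilogue: pop r2=0x99, sp=0xbb
r4 is callee-saved → restored

REG = 0x09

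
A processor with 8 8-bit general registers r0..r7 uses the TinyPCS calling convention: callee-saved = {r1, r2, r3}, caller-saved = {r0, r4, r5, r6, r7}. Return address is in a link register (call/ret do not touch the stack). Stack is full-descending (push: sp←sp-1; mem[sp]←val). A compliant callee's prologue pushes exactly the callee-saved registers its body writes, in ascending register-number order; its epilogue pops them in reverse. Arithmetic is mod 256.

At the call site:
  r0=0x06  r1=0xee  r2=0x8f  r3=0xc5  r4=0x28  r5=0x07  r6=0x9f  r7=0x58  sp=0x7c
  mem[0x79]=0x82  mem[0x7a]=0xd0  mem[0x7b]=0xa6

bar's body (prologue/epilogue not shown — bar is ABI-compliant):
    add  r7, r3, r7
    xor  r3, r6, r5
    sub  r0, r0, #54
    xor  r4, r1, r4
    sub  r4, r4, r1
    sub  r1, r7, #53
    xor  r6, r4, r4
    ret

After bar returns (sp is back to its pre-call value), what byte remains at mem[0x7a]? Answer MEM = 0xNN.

prologue: push r1 → mem[0x7b]=0xee, sp=0x7b
prologue: push r3 → mem[0x7a]=0xc5, sp=0x7a
body[0] add  r7, r3, r7 → r7=0x1d
body[1] xor  r3, r6, r5 → r3=0x98
body[2] sub  r0, r0, #54 → r0=0xd0
body[3] xor  r4, r1, r4 → r4=0xc6
body[4] sub  r4, r4, r1 → r4=0xd8
body[5] sub  r1, r7, #53 → r1=0xe8
body[6] xor  r6, r4, r4 → r6=0x00
epilogue: pop r3=0xc5, sp=0x7b
epilogue: pop r1=0xee, sp=0x7c
prologue pushed ['r1', 'r3'] at ['0x7b', '0x7a']

MEM = 0xc5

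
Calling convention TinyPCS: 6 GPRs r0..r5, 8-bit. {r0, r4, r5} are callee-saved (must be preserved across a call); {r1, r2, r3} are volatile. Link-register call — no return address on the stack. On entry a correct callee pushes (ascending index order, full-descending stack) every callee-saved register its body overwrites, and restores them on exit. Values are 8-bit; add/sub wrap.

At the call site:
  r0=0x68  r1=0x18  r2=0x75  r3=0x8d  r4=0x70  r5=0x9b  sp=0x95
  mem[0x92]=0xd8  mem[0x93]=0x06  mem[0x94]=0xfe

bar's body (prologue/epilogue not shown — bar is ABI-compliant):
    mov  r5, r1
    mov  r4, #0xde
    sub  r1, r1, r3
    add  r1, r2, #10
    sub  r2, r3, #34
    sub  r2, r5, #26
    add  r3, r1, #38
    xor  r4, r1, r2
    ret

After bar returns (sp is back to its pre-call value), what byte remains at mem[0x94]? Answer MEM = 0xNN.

prologue: push r4 → mem[0x94]=0x70, sp=0x94
prologue: push r5 → mem[0x93]=0x9b, sp=0x93
body[0] mov  r5, r1 → r5=0x18
body[1] mov  r4, #0xde → r4=0xde
body[2] sub  r1, r1, r3 → r1=0x8b
body[3] add  r1, r2, #10 → r1=0x7f
body[4] sub  r2, r3, #34 → r2=0x6b
body[5] sub  r2, r5, #26 → r2=0xfe
body[6] add  r3, r1, #38 → r3=0xa5
body[7] xor  r4, r1, r2 → r4=0x81
epilogue: pop r5=0x9b, sp=0x94
epilogue: pop r4=0x70, sp=0x95
prologue pushed ['r4', 'r5'] at ['0x94', '0x93']

MEM = 0x70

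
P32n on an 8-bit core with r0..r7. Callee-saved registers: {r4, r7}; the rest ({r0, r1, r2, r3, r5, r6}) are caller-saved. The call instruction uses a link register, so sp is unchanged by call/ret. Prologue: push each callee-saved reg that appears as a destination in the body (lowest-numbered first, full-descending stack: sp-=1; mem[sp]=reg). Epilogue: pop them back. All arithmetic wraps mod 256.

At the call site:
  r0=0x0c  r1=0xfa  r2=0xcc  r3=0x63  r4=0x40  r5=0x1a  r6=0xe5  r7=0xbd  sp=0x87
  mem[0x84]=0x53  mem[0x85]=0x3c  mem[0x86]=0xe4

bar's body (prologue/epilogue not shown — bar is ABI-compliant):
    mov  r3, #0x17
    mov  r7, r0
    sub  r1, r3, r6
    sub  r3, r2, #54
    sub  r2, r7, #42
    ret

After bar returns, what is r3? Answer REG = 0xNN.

prologue: push r7 → mem[0x86]=0xbd, sp=0x86
body[0] mov  r3, #0x17 → r3=0x17
body[1] mov  r7, r0 → r7=0x0c
body[2] sub  r1, r3, r6 → r1=0x32
body[3] sub  r3, r2, #54 → r3=0x96
body[4] sub  r2, r7, #42 → r2=0xe2
epilogue: pop r7=0xbd, sp=0x87
r3 is caller-saved → body value

REG = 0x96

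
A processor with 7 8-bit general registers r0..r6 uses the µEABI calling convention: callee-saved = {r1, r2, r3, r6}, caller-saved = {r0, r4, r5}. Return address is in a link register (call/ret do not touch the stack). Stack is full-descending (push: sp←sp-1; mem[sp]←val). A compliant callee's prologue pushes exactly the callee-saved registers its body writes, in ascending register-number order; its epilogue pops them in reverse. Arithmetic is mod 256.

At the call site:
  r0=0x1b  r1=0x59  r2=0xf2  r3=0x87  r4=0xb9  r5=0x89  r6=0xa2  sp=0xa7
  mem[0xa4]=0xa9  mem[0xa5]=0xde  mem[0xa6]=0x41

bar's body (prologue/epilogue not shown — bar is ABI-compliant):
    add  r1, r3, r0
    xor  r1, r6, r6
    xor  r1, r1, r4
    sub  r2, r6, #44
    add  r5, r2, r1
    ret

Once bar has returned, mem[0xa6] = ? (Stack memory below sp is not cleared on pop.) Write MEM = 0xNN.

prologue: push r1 -> mem[0xa6]=0x59, sp=0xa6
prologue: push r2 -> mem[0xa5]=0xf2, sp=0xa5
body[0] add  r1, r3, r0 -> r1=0xa2
body[1] xor  r1, r6, r6 -> r1=0x00
body[2] xor  r1, r1, r4 -> r1=0xb9
body[3] sub  r2, r6, #44 -> r2=0x76
body[4] add  r5, r2, r1 -> r5=0x2f
epilogue: pop r2=0xf2, sp=0xa6
epilogue: pop r1=0x59, sp=0xa7
prologue pushed ['r1', 'r2'] at ['0xa6', '0xa5']

MEM = 0x59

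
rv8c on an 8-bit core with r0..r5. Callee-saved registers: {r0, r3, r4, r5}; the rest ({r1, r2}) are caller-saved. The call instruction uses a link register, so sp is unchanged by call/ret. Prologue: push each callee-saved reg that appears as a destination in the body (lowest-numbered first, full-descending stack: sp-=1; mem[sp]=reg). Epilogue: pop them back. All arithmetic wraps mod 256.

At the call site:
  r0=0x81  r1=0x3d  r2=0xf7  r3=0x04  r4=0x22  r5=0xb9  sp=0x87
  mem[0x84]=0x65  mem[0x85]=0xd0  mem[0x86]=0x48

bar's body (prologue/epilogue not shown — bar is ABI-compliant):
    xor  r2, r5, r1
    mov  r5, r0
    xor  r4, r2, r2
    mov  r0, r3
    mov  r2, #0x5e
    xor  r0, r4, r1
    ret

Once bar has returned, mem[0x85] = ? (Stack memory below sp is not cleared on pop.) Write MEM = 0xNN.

MEM = 0x22

prologue: push r0 → mem[0x86]=0x81, sp=0x86
prologue: push r4 → mem[0x85]=0x22, sp=0x85
prologue: push r5 → mem[0x84]=0xb9, sp=0x84
body[0] xor  r2, r5, r1 → r2=0x84
body[1] mov  r5, r0 → r5=0x81
body[2] xor  r4, r2, r2 → r4=0x00
body[3] mov  r0, r3 → r0=0x04
body[4] mov  r2, #0x5e → r2=0x5e
body[5] xor  r0, r4, r1 → r0=0x3d
epilogue: pop r5=0xb9, sp=0x85
epilogue: pop r4=0x22, sp=0x86
epilogue: pop r0=0x81, sp=0x87
prologue pushed ['r0', 'r4', 'r5'] at ['0x86', '0x85', '0x84']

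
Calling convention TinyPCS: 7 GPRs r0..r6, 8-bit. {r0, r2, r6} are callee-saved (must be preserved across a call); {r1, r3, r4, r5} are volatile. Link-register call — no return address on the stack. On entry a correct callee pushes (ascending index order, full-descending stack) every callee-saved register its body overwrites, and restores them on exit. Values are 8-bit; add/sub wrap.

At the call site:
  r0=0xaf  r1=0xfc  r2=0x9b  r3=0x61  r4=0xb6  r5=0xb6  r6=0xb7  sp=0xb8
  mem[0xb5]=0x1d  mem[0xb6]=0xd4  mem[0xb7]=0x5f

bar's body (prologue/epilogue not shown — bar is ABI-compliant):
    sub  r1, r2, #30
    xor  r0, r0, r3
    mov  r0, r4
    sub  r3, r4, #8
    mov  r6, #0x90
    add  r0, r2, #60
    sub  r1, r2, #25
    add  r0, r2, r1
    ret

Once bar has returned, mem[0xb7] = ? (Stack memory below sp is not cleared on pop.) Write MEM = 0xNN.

prologue: push r0 -> mem[0xb7]=0xaf, sp=0xb7
prologue: push r6 -> mem[0xb6]=0xb7, sp=0xb6
body[0] sub  r1, r2, #30 -> r1=0x7d
body[1] xor  r0, r0, r3 -> r0=0xce
body[2] mov  r0, r4 -> r0=0xb6
body[3] sub  r3, r4, #8 -> r3=0xae
body[4] mov  r6, #0x90 -> r6=0x90
body[5] add  r0, r2, #60 -> r0=0xd7
body[6] sub  r1, r2, #25 -> r1=0x82
body[7] add  r0, r2, r1 -> r0=0x1d
epilogue: pop r6=0xb7, sp=0xb7
epilogue: pop r0=0xaf, sp=0xb8
prologue pushed ['r0', 'r6'] at ['0xb7', '0xb6']

MEM = 0xaf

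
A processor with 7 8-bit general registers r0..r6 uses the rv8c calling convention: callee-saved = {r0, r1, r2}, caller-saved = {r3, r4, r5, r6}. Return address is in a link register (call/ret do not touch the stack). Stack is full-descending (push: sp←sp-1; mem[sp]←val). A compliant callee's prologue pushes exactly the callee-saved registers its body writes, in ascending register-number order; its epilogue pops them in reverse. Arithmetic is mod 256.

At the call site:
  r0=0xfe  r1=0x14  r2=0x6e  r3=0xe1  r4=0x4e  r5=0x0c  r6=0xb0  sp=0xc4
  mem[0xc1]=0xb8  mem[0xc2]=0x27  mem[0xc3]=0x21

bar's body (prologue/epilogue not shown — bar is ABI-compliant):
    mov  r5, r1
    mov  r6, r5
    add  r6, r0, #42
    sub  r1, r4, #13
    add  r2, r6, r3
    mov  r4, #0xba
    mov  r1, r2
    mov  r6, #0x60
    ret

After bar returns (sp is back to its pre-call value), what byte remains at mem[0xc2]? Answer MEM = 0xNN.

MEM = 0x6e

prologue: push r1 → mem[0xc3]=0x14, sp=0xc3
prologue: push r2 → mem[0xc2]=0x6e, sp=0xc2
body[0] mov  r5, r1 → r5=0x14
body[1] mov  r6, r5 → r6=0x14
body[2] add  r6, r0, #42 → r6=0x28
body[3] sub  r1, r4, #13 → r1=0x41
body[4] add  r2, r6, r3 → r2=0x09
body[5] mov  r4, #0xba → r4=0xba
body[6] mov  r1, r2 → r1=0x09
body[7] mov  r6, #0x60 → r6=0x60
epilogue: pop r2=0x6e, sp=0xc3
epilogue: pop r1=0x14, sp=0xc4
prologue pushed ['r1', 'r2'] at ['0xc3', '0xc2']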